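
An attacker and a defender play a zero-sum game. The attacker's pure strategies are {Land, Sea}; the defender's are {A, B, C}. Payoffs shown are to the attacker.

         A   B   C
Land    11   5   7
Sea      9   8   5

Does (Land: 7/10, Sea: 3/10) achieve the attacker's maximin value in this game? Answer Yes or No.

No

Against A this mix gives (7/10)·11 + (3/10)·9 = 52/5.
Against B this mix gives (7/10)·5 + (3/10)·8 = 59/10.
Against C this mix gives (7/10)·7 + (3/10)·5 = 32/5.
The defender will play B, holding the attacker to 59/10. Shifting weight toward the row that does better against B would raise this floor (the equalizing mix achieves 31/5 against both B and C), so the proposed strategy is not optimal.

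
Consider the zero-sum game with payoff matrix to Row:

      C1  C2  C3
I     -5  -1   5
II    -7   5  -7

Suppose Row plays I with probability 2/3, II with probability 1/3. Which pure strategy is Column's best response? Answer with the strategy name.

If Column plays C1, Row's expected payoff is (2/3)·(-5) + (1/3)·(-7) = -17/3.
If Column plays C2, Row's expected payoff is (2/3)·(-1) + (1/3)·5 = 1.
If Column plays C3, Row's expected payoff is (2/3)·5 + (1/3)·(-7) = 1.
Column minimizes Row's payoff; the smallest is -17/3, so the best response is C1.

C1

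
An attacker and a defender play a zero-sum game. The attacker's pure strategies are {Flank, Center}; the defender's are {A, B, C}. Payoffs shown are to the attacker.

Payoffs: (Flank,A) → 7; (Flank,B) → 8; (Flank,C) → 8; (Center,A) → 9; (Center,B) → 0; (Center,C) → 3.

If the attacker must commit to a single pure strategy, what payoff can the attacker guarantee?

7

Row minima: Flank → 7, Center → 0.
The best of these is 7.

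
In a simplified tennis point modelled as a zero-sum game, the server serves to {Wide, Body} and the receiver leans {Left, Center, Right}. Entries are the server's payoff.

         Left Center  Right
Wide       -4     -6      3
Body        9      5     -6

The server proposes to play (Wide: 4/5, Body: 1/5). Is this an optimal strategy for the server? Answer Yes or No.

Against Left this mix gives (4/5)·(-4) + (1/5)·9 = -7/5.
Against Center this mix gives (4/5)·(-6) + (1/5)·5 = -19/5.
Against Right this mix gives (4/5)·3 + (1/5)·(-6) = 6/5.
The receiver will play Center, holding the server to -19/5. Shifting weight toward the row that does better against Center would raise this floor (the equalizing mix achieves -21/20 against both Center and Right), so the proposed strategy is not optimal.

No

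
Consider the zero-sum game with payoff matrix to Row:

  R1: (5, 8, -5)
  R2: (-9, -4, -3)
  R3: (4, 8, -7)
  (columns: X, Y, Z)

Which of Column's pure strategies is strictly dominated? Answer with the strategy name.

Y

X holds Row's payoff strictly below Y in every row: 5 < 8, -9 < -4, 4 < 8.
So Y is strictly dominated for Column.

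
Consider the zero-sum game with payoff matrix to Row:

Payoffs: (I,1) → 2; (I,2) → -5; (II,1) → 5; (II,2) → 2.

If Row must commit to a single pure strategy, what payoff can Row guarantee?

Row minima: I → -5, II → 2.
The best of these is 2.

2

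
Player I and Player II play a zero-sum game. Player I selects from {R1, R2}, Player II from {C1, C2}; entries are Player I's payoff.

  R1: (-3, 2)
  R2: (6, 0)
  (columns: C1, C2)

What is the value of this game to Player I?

12/11

Row minima: R1 → -3, R2 → 0; maximin = 0.
Column maxima: C1 → 6, C2 → 2; minimax = 2.
0 ≠ 2, so there is no saddle point; optimal play is mixed.
Let Player I play R1 with probability p. Expected payoff against C1: (-3)p + 6(1−p) = −9p + 6; against C2: 2p + 0(1−p) = 2p.
Setting these equal: −9p + 6 = 2p ⇒ −11p = -6 ⇒ p = 6/11, and the value is (-9)·(6/11) + 6 = 12/11.
For Player II: with q = P(C1), equating R1's and R2's payoffs gives −5q + 2 = 6q ⇒ q = 2/11.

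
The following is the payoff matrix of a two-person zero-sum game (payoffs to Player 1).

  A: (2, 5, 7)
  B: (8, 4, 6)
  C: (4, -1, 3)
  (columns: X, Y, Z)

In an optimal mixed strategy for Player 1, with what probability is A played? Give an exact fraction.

Row minima: A → 2, B → 4, C → -1; maximin = 4.
Column maxima: X → 8, Y → 5, Z → 7; minimax = 5.
4 ≠ 5, so there is no saddle point; optimal play is mixed.
C is strictly dominated by B, so Player 1 never plays it.
Z is strictly dominated by Y (it gives Player 1 strictly more in every row), so Player 2 never plays it.
On the remaining 2×2 (A, B vs X, Y):
Let Player 1 play A with probability p. Expected payoff against X: 2p + 8(1−p) = −6p + 8; against Y: 5p + 4(1−p) = p + 4.
Setting these equal: −6p + 8 = p + 4 ⇒ −7p = -4 ⇒ p = 4/7, and the value is (-6)·(4/7) + 8 = 32/7.
For Player 2: with q = P(X), equating A's and B's payoffs gives −3q + 5 = 4q + 4 ⇒ q = 1/7.

4/7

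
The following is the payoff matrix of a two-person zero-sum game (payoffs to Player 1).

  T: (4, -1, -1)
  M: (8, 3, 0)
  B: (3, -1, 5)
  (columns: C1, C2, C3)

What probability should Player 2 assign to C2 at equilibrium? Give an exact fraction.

5/9

Row minima: T → -1, M → 0, B → -1; maximin = 0.
Column maxima: C1 → 8, C2 → 3, C3 → 5; minimax = 3.
0 ≠ 3, so there is no saddle point; optimal play is mixed.
T is strictly dominated by M, so Player 1 never plays it.
C1 is strictly dominated by C2 (it gives Player 1 strictly more in every row), so Player 2 never plays it.
On the remaining 2×2 (M, B vs C2, C3):
Let Player 1 play M with probability p. Expected payoff against C2: 3p + (-1)(1−p) = 4p − 1; against C3: 0p + 5(1−p) = −5p + 5.
Setting these equal: 4p − 1 = −5p + 5 ⇒ 9p = 6 ⇒ p = 2/3, and the value is (4)·(2/3) − 1 = 5/3.
For Player 2: with q = P(C2), equating M's and B's payoffs gives 3q = −6q + 5 ⇒ q = 5/9.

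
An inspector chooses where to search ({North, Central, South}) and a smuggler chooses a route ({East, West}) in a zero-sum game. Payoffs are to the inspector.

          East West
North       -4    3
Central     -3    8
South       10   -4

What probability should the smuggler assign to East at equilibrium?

12/25

Row minima: North → -4, Central → -3, South → -4; maximin = -3.
Column maxima: East → 10, West → 8; minimax = 8.
-3 ≠ 8, so there is no saddle point; optimal play is mixed.
North is strictly dominated by Central, so the inspector never plays it.
On the remaining 2×2 (Central, South vs East, West):
Let the inspector play Central with probability p. Expected payoff against East: (-3)p + 10(1−p) = −13p + 10; against West: 8p + (-4)(1−p) = 12p − 4.
Setting these equal: −13p + 10 = 12p − 4 ⇒ −25p = -14 ⇒ p = 14/25, and the value is (-13)·(14/25) + 10 = 68/25.
For the smuggler: with q = P(East), equating Central's and South's payoffs gives −11q + 8 = 14q − 4 ⇒ q = 12/25.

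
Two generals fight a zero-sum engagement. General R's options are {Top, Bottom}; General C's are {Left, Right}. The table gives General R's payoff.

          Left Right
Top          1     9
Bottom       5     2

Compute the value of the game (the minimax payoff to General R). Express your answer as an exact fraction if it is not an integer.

Row minima: Top → 1, Bottom → 2; maximin = 2.
Column maxima: Left → 5, Right → 9; minimax = 5.
2 ≠ 5, so there is no saddle point; optimal play is mixed.
Let General R play Top with probability p. Expected payoff against Left: 1p + 5(1−p) = −4p + 5; against Right: 9p + 2(1−p) = 7p + 2.
Setting these equal: −4p + 5 = 7p + 2 ⇒ −11p = -3 ⇒ p = 3/11, and the value is (-4)·(3/11) + 5 = 43/11.
For General C: with q = P(Left), equating Top's and Bottom's payoffs gives −8q + 9 = 3q + 2 ⇒ q = 7/11.

43/11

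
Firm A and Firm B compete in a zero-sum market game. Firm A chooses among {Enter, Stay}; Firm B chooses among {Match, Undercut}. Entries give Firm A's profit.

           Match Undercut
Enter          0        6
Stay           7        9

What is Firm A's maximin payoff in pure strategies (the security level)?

Row minima: Enter → 0, Stay → 7.
The best of these is 7.

7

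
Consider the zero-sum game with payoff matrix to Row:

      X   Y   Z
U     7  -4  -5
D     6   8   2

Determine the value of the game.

Row minima: U → -5, D → 2; maximin = 2.
Column maxima: X → 7, Y → 8, Z → 2; minimax = 2.
Since maximin = minimax = 2, there is a saddle point and the value is 2.

2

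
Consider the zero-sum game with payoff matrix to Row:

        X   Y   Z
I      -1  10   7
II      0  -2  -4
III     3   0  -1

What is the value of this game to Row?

5/3

Row minima: I → -1, II → -4, III → -1; maximin = -1.
Column maxima: X → 3, Y → 10, Z → 7; minimax = 3.
-1 ≠ 3, so there is no saddle point; optimal play is mixed.
II is strictly dominated by III, so Row never plays it.
Y is strictly dominated by Z (it gives Row strictly more in every row), so Column never plays it.
On the remaining 2×2 (I, III vs X, Z):
Let Row play I with probability p. Expected payoff against X: (-1)p + 3(1−p) = −4p + 3; against Z: 7p + (-1)(1−p) = 8p − 1.
Setting these equal: −4p + 3 = 8p − 1 ⇒ −12p = -4 ⇒ p = 1/3, and the value is (-4)·(1/3) + 3 = 5/3.
For Column: with q = P(X), equating I's and III's payoffs gives −8q + 7 = 4q − 1 ⇒ q = 2/3.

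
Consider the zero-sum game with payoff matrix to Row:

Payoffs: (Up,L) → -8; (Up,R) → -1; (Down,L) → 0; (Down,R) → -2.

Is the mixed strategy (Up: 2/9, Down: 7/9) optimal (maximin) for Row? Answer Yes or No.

Yes

Against L this mix gives (2/9)·(-8) + (7/9)·0 = -16/9.
Against R this mix gives (2/9)·(-1) + (7/9)·(-2) = -16/9.
All of Column's active replies (L, R) yield -16/9, and no column does worse for Row. The mix makes Column indifferent and guarantees -16/9, so it is optimal.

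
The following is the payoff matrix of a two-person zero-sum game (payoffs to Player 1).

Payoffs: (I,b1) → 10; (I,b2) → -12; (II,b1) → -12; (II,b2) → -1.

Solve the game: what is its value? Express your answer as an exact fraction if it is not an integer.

-14/3

Row minima: I → -12, II → -12; maximin = -12.
Column maxima: b1 → 10, b2 → -1; minimax = -1.
-12 ≠ -1, so there is no saddle point; optimal play is mixed.
Let Player 1 play I with probability p. Expected payoff against b1: 10p + (-12)(1−p) = 22p − 12; against b2: (-12)p + (-1)(1−p) = −11p − 1.
Setting these equal: 22p − 12 = −11p − 1 ⇒ 33p = 11 ⇒ p = 1/3, and the value is (22)·(1/3) − 12 = -14/3.
For Player 2: with q = P(b1), equating I's and II's payoffs gives 22q − 12 = −11q − 1 ⇒ q = 1/3.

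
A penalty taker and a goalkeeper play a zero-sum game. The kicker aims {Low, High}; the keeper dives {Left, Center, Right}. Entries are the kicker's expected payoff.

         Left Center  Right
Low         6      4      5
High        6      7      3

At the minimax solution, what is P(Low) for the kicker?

4/5

Row minima: Low → 4, High → 3; maximin = 4.
Column maxima: Left → 6, Center → 7, Right → 5; minimax = 5.
4 ≠ 5, so there is no saddle point; optimal play is mixed.
Left is strictly dominated by Right (it gives the kicker strictly more in every row), so the keeper never plays it.
On the remaining 2×2 (Low, High vs Center, Right):
Let the kicker play Low with probability p. Expected payoff against Center: 4p + 7(1−p) = −3p + 7; against Right: 5p + 3(1−p) = 2p + 3.
Setting these equal: −3p + 7 = 2p + 3 ⇒ −5p = -4 ⇒ p = 4/5, and the value is (-3)·(4/5) + 7 = 23/5.
For the keeper: with q = P(Center), equating Low's and High's payoffs gives −q + 5 = 4q + 3 ⇒ q = 2/5.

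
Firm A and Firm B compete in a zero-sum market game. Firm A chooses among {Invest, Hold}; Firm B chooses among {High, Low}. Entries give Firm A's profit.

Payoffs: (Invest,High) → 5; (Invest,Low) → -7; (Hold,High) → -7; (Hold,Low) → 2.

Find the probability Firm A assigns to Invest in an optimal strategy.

Row minima: Invest → -7, Hold → -7; maximin = -7.
Column maxima: High → 5, Low → 2; minimax = 2.
-7 ≠ 2, so there is no saddle point; optimal play is mixed.
Let Firm A play Invest with probability p. Expected payoff against High: 5p + (-7)(1−p) = 12p − 7; against Low: (-7)p + 2(1−p) = −9p + 2.
Setting these equal: 12p − 7 = −9p + 2 ⇒ 21p = 9 ⇒ p = 3/7, and the value is (12)·(3/7) − 7 = -13/7.
For Firm B: with q = P(High), equating Invest's and Hold's payoffs gives 12q − 7 = −9q + 2 ⇒ q = 3/7.

3/7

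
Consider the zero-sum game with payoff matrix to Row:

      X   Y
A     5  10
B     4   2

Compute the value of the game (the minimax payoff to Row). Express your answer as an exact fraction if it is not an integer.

5

Row minima: A → 5, B → 2; maximin = 5.
Column maxima: X → 5, Y → 10; minimax = 5.
Since maximin = minimax = 5, there is a saddle point and the value is 5.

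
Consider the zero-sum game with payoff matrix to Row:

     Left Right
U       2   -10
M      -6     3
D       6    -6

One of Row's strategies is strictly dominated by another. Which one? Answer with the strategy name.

U

D gives a strictly higher payoff than U against every column: 6 > 2, -6 > -10.
So U is strictly dominated and Row never plays it.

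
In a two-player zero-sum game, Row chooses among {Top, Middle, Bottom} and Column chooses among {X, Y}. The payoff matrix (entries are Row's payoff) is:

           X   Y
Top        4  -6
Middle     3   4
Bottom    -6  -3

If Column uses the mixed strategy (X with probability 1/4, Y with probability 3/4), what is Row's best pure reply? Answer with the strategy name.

Middle

Expected payoff of Top: (1/4)·4 + (3/4)·(-6) = -7/2.
Expected payoff of Middle: (1/4)·3 + (3/4)·4 = 15/4.
Expected payoff of Bottom: (1/4)·(-6) + (3/4)·(-3) = -15/4.
The largest is 15/4, so Row's best response is Middle.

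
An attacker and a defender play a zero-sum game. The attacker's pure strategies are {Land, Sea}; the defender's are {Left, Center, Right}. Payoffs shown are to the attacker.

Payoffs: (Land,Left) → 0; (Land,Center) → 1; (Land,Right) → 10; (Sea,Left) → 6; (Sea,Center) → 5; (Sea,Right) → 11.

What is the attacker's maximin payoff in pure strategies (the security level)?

Row minima: Land → 0, Sea → 5.
The best of these is 5.

5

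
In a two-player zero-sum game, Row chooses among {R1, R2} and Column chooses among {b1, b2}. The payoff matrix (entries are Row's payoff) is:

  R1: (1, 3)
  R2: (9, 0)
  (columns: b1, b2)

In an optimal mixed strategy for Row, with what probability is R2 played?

Row minima: R1 → 1, R2 → 0; maximin = 1.
Column maxima: b1 → 9, b2 → 3; minimax = 3.
1 ≠ 3, so there is no saddle point; optimal play is mixed.
Let Row play R1 with probability p. Expected payoff against b1: 1p + 9(1−p) = −8p + 9; against b2: 3p + 0(1−p) = 3p.
Setting these equal: −8p + 9 = 3p ⇒ −11p = -9 ⇒ p = 9/11, and the value is (-8)·(9/11) + 9 = 27/11.
For Column: with q = P(b1), equating R1's and R2's payoffs gives −2q + 3 = 9q ⇒ q = 3/11.

2/11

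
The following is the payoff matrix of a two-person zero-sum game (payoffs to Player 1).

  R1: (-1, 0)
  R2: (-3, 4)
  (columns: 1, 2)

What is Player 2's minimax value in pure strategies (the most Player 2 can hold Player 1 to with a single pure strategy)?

Column maxima: 1 → -1, 2 → 4.
The smallest of these is -1.

-1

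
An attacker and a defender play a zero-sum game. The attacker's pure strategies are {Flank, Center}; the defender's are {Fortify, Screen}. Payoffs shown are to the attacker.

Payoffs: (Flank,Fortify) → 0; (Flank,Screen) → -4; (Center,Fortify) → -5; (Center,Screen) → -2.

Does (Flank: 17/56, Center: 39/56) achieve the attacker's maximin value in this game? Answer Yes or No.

Against Fortify this mix gives (17/56)·0 + (39/56)·(-5) = -195/56.
Against Screen this mix gives (17/56)·(-4) + (39/56)·(-2) = -73/28.
The defender will play Fortify, holding the attacker to -195/56. Shifting weight toward the row that does better against Fortify would raise this floor (the equalizing mix achieves -20/7 against both Fortify and Screen), so the proposed strategy is not optimal.

No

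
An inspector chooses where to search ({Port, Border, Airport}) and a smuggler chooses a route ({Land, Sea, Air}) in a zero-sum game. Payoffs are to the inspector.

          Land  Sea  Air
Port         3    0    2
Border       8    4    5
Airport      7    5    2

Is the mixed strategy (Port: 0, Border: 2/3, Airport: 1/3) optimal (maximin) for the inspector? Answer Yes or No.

No

Against Land this mix gives (2/3)·8 + (1/3)·7 = 23/3.
Against Sea this mix gives (2/3)·4 + (1/3)·5 = 13/3.
Against Air this mix gives (2/3)·5 + (1/3)·2 = 4.
The smuggler will play Air, holding the inspector to 4. Shifting weight toward the row that does better against Air would raise this floor (the equalizing mix achieves 17/4 against both Air and Sea), so the proposed strategy is not optimal.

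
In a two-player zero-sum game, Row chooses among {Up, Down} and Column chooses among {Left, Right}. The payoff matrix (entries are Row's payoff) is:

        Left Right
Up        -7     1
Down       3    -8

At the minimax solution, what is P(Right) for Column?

Row minima: Up → -7, Down → -8; maximin = -7.
Column maxima: Left → 3, Right → 1; minimax = 1.
-7 ≠ 1, so there is no saddle point; optimal play is mixed.
Let Row play Up with probability p. Expected payoff against Left: (-7)p + 3(1−p) = −10p + 3; against Right: 1p + (-8)(1−p) = 9p − 8.
Setting these equal: −10p + 3 = 9p − 8 ⇒ −19p = -11 ⇒ p = 11/19, and the value is (-10)·(11/19) + 3 = -53/19.
For Column: with q = P(Left), equating Up's and Down's payoffs gives −8q + 1 = 11q − 8 ⇒ q = 9/19.

10/19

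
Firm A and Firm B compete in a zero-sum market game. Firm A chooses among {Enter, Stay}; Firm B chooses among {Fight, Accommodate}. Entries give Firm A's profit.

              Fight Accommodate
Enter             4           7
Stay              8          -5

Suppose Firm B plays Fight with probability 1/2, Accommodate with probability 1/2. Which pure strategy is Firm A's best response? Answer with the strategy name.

Enter

Expected payoff of Enter: (1/2)·4 + (1/2)·7 = 11/2.
Expected payoff of Stay: (1/2)·8 + (1/2)·(-5) = 3/2.
The largest is 11/2, so Firm A's best response is Enter.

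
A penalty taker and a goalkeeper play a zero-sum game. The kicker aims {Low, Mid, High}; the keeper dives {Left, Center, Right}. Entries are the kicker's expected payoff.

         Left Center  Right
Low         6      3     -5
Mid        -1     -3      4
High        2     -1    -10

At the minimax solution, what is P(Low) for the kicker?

Row minima: Low → -5, Mid → -3, High → -10; maximin = -3.
Column maxima: Left → 6, Center → 3, Right → 4; minimax = 3.
-3 ≠ 3, so there is no saddle point; optimal play is mixed.
High is strictly dominated by Low, so the kicker never plays it.
Left is strictly dominated by Center (it gives the kicker strictly more in every row), so the keeper never plays it.
On the remaining 2×2 (Low, Mid vs Center, Right):
Let the kicker play Low with probability p. Expected payoff against Center: 3p + (-3)(1−p) = 6p − 3; against Right: (-5)p + 4(1−p) = −9p + 4.
Setting these equal: 6p − 3 = −9p + 4 ⇒ 15p = 7 ⇒ p = 7/15, and the value is (6)·(7/15) − 3 = -1/5.
For the keeper: with q = P(Center), equating Low's and Mid's payoffs gives 8q − 5 = −7q + 4 ⇒ q = 3/5.

7/15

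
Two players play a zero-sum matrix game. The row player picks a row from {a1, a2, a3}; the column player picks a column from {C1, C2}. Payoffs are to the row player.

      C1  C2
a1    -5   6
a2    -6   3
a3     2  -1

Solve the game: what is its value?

Row minima: a1 → -5, a2 → -6, a3 → -1; maximin = -1.
Column maxima: C1 → 2, C2 → 6; minimax = 2.
-1 ≠ 2, so there is no saddle point; optimal play is mixed.
a2 is strictly dominated by a1, so the row player never plays it.
On the remaining 2×2 (a1, a3 vs C1, C2):
Let the row player play a1 with probability p. Expected payoff against C1: (-5)p + 2(1−p) = −7p + 2; against C2: 6p + (-1)(1−p) = 7p − 1.
Setting these equal: −7p + 2 = 7p − 1 ⇒ −14p = -3 ⇒ p = 3/14, and the value is (-7)·(3/14) + 2 = 1/2.
For the column player: with q = P(C1), equating a1's and a3's payoffs gives −11q + 6 = 3q − 1 ⇒ q = 1/2.

1/2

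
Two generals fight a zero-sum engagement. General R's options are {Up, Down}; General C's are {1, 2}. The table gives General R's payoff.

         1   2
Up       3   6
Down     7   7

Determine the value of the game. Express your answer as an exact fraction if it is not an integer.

7

Row minima: Up → 3, Down → 7; maximin = 7.
Column maxima: 1 → 7, 2 → 7; minimax = 7.
Since maximin = minimax = 7, there is a saddle point and the value is 7.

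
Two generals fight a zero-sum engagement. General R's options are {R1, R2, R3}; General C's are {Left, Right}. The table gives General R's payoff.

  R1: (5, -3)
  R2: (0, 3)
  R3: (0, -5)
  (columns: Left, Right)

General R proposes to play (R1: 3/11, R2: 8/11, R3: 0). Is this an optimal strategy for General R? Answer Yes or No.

Against Left this mix gives (3/11)·5 + (8/11)·0 = 15/11.
Against Right this mix gives (3/11)·(-3) + (8/11)·3 = 15/11.
All of General C's active replies (Left, Right) yield 15/11, and no column does worse for General R. The mix makes General C indifferent and guarantees 15/11, so it is optimal.

Yes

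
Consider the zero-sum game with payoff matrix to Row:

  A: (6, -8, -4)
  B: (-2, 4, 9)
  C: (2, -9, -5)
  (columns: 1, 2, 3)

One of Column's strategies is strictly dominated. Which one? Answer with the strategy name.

2 holds Row's payoff strictly below 3 in every row: -8 < -4, 4 < 9, -9 < -5.
So 3 is strictly dominated for Column.

3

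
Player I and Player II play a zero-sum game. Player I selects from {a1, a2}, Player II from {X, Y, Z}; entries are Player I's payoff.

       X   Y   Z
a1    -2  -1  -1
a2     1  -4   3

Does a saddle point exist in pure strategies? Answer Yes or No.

No

Row minima: a1 → -2, a2 → -4; maximin = -2.
Column maxima: X → 1, Y → -1, Z → 3; minimax = -1.
-2 ≠ -1, so no pure-strategy equilibrium exists.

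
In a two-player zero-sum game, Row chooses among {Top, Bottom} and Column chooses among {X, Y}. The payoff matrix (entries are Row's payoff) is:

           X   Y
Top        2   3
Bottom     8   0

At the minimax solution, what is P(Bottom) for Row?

Row minima: Top → 2, Bottom → 0; maximin = 2.
Column maxima: X → 8, Y → 3; minimax = 3.
2 ≠ 3, so there is no saddle point; optimal play is mixed.
Let Row play Top with probability p. Expected payoff against X: 2p + 8(1−p) = −6p + 8; against Y: 3p + 0(1−p) = 3p.
Setting these equal: −6p + 8 = 3p ⇒ −9p = -8 ⇒ p = 8/9, and the value is (-6)·(8/9) + 8 = 8/3.
For Column: with q = P(X), equating Top's and Bottom's payoffs gives −q + 3 = 8q ⇒ q = 1/3.

1/9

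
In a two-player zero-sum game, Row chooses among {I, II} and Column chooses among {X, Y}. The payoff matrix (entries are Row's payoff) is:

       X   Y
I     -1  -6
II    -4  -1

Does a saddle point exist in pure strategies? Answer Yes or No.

Row minima: I → -6, II → -4; maximin = -4.
Column maxima: X → -1, Y → -1; minimax = -1.
-4 ≠ -1, so no pure-strategy equilibrium exists.

No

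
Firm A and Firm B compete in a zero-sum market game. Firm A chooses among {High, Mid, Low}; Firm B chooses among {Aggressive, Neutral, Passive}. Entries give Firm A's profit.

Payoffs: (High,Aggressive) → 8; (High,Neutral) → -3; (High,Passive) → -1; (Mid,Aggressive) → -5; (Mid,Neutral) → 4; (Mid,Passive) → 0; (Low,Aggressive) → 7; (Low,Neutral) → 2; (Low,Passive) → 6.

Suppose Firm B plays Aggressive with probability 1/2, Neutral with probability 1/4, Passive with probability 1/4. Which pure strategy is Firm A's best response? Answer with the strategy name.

Expected payoff of High: (1/2)·8 + (1/4)·(-3) + (1/4)·(-1) = 3.
Expected payoff of Mid: (1/2)·(-5) + (1/4)·4 + (1/4)·0 = -3/2.
Expected payoff of Low: (1/2)·7 + (1/4)·2 + (1/4)·6 = 11/2.
The largest is 11/2, so Firm A's best response is Low.

Low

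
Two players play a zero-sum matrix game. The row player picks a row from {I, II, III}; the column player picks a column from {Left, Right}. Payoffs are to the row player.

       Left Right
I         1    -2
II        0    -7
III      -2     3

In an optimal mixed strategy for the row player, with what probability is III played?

3/8

Row minima: I → -2, II → -7, III → -2; maximin = -2.
Column maxima: Left → 1, Right → 3; minimax = 1.
-2 ≠ 1, so there is no saddle point; optimal play is mixed.
II is strictly dominated by I, so the row player never plays it.
On the remaining 2×2 (I, III vs Left, Right):
Let the row player play I with probability p. Expected payoff against Left: 1p + (-2)(1−p) = 3p − 2; against Right: (-2)p + 3(1−p) = −5p + 3.
Setting these equal: 3p − 2 = −5p + 3 ⇒ 8p = 5 ⇒ p = 5/8, and the value is (3)·(5/8) − 2 = -1/8.
For the column player: with q = P(Left), equating I's and III's payoffs gives 3q − 2 = −5q + 3 ⇒ q = 5/8.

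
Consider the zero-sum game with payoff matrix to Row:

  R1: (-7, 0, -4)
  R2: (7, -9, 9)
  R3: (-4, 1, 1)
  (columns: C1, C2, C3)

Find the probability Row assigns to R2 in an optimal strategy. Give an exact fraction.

5/21

Row minima: R1 → -7, R2 → -9, R3 → -4; maximin = -4.
Column maxima: C1 → 7, C2 → 1, C3 → 9; minimax = 1.
-4 ≠ 1, so there is no saddle point; optimal play is mixed.
R1 is strictly dominated by R3, so Row never plays it.
C3 is strictly dominated by C1 (it gives Row strictly more in every row), so Column never plays it.
On the remaining 2×2 (R2, R3 vs C1, C2):
Let Row play R2 with probability p. Expected payoff against C1: 7p + (-4)(1−p) = 11p − 4; against C2: (-9)p + 1(1−p) = −10p + 1.
Setting these equal: 11p − 4 = −10p + 1 ⇒ 21p = 5 ⇒ p = 5/21, and the value is (11)·(5/21) − 4 = -29/21.
For Column: with q = P(C1), equating R2's and R3's payoffs gives 16q − 9 = −5q + 1 ⇒ q = 10/21.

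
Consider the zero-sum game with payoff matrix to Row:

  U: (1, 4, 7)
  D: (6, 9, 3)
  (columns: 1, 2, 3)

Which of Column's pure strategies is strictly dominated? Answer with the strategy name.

2

1 holds Row's payoff strictly below 2 in every row: 1 < 4, 6 < 9.
So 2 is strictly dominated for Column.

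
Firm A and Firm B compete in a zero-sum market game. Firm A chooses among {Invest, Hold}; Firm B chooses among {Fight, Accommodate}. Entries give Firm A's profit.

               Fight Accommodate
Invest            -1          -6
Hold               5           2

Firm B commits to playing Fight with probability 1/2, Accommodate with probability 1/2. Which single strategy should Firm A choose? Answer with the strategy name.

Hold

Expected payoff of Invest: (1/2)·(-1) + (1/2)·(-6) = -7/2.
Expected payoff of Hold: (1/2)·5 + (1/2)·2 = 7/2.
The largest is 7/2, so Firm A's best response is Hold.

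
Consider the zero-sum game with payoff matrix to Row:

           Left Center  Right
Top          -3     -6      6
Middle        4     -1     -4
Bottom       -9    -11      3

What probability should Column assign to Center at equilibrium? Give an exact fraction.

2/3

Row minima: Top → -6, Middle → -4, Bottom → -11; maximin = -4.
Column maxima: Left → 4, Center → -1, Right → 6; minimax = -1.
-4 ≠ -1, so there is no saddle point; optimal play is mixed.
Bottom is strictly dominated by Top, so Row never plays it.
Left is strictly dominated by Center (it gives Row strictly more in every row), so Column never plays it.
On the remaining 2×2 (Top, Middle vs Center, Right):
Let Row play Top with probability p. Expected payoff against Center: (-6)p + (-1)(1−p) = −5p − 1; against Right: 6p + (-4)(1−p) = 10p − 4.
Setting these equal: −5p − 1 = 10p − 4 ⇒ −15p = -3 ⇒ p = 1/5, and the value is (-5)·(1/5) − 1 = -2.
For Column: with q = P(Center), equating Top's and Middle's payoffs gives −12q + 6 = 3q − 4 ⇒ q = 2/3.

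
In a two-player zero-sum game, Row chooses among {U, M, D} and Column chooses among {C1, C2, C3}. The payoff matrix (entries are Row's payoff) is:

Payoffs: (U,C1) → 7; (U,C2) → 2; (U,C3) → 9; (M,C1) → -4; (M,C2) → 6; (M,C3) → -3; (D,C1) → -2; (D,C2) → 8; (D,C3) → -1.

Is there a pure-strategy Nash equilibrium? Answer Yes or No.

Row minima: U → 2, M → -4, D → -2; maximin = 2.
Column maxima: C1 → 7, C2 → 8, C3 → 9; minimax = 7.
2 ≠ 7, so no pure-strategy equilibrium exists.

No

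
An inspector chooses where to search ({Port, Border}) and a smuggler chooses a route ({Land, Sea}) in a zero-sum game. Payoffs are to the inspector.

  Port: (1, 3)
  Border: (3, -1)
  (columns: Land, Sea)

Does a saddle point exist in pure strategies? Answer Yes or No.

No

Row minima: Port → 1, Border → -1; maximin = 1.
Column maxima: Land → 3, Sea → 3; minimax = 3.
1 ≠ 3, so no pure-strategy equilibrium exists.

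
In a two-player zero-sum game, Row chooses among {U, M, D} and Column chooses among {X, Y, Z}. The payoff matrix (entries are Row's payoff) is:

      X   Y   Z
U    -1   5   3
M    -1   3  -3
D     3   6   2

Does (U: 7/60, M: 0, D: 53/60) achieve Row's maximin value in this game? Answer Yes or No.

No

Against X this mix gives (7/60)·(-1) + (53/60)·3 = 38/15.
Against Y this mix gives (7/60)·5 + (53/60)·6 = 353/60.
Against Z this mix gives (7/60)·3 + (53/60)·2 = 127/60.
Column will play Z, holding Row to 127/60. Shifting weight toward the row that does better against Z would raise this floor (the equalizing mix achieves 11/5 against both Z and X), so the proposed strategy is not optimal.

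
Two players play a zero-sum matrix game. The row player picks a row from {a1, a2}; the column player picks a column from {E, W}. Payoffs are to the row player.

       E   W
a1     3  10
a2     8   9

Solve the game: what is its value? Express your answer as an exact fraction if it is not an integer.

Row minima: a1 → 3, a2 → 8; maximin = 8.
Column maxima: E → 8, W → 10; minimax = 8.
Since maximin = minimax = 8, there is a saddle point and the value is 8.

8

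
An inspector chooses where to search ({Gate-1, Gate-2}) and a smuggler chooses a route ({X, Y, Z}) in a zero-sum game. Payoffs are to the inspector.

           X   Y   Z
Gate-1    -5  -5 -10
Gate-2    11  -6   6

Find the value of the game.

Row minima: Gate-1 → -10, Gate-2 → -6; maximin = -6.
Column maxima: X → 11, Y → -5, Z → 6; minimax = -5.
-6 ≠ -5, so there is no saddle point; optimal play is mixed.
X is strictly dominated by Z (it gives the inspector strictly more in every row), so the smuggler never plays it.
On the remaining 2×2 (Gate-1, Gate-2 vs Y, Z):
Let the inspector play Gate-1 with probability p. Expected payoff against Y: (-5)p + (-6)(1−p) = p − 6; against Z: (-10)p + 6(1−p) = −16p + 6.
Setting these equal: p − 6 = −16p + 6 ⇒ 17p = 12 ⇒ p = 12/17, and the value is (1)·(12/17) − 6 = -90/17.
For the smuggler: with q = P(Y), equating Gate-1's and Gate-2's payoffs gives 5q − 10 = −12q + 6 ⇒ q = 16/17.

-90/17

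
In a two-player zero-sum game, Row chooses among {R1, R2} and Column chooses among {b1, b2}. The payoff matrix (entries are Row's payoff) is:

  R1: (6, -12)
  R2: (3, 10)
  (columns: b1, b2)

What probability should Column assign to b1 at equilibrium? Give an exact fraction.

Row minima: R1 → -12, R2 → 3; maximin = 3.
Column maxima: b1 → 6, b2 → 10; minimax = 6.
3 ≠ 6, so there is no saddle point; optimal play is mixed.
Let Row play R1 with probability p. Expected payoff against b1: 6p + 3(1−p) = 3p + 3; against b2: (-12)p + 10(1−p) = −22p + 10.
Setting these equal: 3p + 3 = −22p + 10 ⇒ 25p = 7 ⇒ p = 7/25, and the value is (3)·(7/25) + 3 = 96/25.
For Column: with q = P(b1), equating R1's and R2's payoffs gives 18q − 12 = −7q + 10 ⇒ q = 22/25.

22/25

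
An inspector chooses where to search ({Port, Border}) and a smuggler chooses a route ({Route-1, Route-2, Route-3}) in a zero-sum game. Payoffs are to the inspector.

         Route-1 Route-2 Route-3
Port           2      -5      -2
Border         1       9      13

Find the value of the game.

23/15

Row minima: Port → -5, Border → 1; maximin = 1.
Column maxima: Route-1 → 2, Route-2 → 9, Route-3 → 13; minimax = 2.
1 ≠ 2, so there is no saddle point; optimal play is mixed.
Route-3 is strictly dominated by Route-2 (it gives the inspector strictly more in every row), so the smuggler never plays it.
On the remaining 2×2 (Port, Border vs Route-1, Route-2):
Let the inspector play Port with probability p. Expected payoff against Route-1: 2p + 1(1−p) = p + 1; against Route-2: (-5)p + 9(1−p) = −14p + 9.
Setting these equal: p + 1 = −14p + 9 ⇒ 15p = 8 ⇒ p = 8/15, and the value is (1)·(8/15) + 1 = 23/15.
For the smuggler: with q = P(Route-1), equating Port's and Border's payoffs gives 7q − 5 = −8q + 9 ⇒ q = 14/15.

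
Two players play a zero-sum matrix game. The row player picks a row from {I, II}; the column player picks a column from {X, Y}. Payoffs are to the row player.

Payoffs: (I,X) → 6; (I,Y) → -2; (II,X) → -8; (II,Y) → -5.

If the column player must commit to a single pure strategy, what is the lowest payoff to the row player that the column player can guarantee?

Column maxima: X → 6, Y → -2.
The smallest of these is -2.

-2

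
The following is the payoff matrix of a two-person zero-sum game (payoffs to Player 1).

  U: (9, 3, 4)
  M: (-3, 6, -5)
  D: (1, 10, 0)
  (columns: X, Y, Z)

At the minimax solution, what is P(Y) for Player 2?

Row minima: U → 3, M → -5, D → 0; maximin = 3.
Column maxima: X → 9, Y → 10, Z → 4; minimax = 4.
3 ≠ 4, so there is no saddle point; optimal play is mixed.
M is strictly dominated by D, so Player 1 never plays it.
X is strictly dominated by Z (it gives Player 1 strictly more in every row), so Player 2 never plays it.
On the remaining 2×2 (U, D vs Y, Z):
Let Player 1 play U with probability p. Expected payoff against Y: 3p + 10(1−p) = −7p + 10; against Z: 4p + 0(1−p) = 4p.
Setting these equal: −7p + 10 = 4p ⇒ −11p = -10 ⇒ p = 10/11, and the value is (-7)·(10/11) + 10 = 40/11.
For Player 2: with q = P(Y), equating U's and D's payoffs gives −q + 4 = 10q ⇒ q = 4/11.

4/11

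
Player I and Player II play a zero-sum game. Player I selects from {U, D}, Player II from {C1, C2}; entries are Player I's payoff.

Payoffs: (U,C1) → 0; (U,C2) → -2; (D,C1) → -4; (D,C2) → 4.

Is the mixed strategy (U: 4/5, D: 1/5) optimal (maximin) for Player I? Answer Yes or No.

Yes

Against C1 this mix gives (4/5)·0 + (1/5)·(-4) = -4/5.
Against C2 this mix gives (4/5)·(-2) + (1/5)·4 = -4/5.
All of Player II's active replies (C1, C2) yield -4/5, and no column does worse for Player I. The mix makes Player II indifferent and guarantees -4/5, so it is optimal.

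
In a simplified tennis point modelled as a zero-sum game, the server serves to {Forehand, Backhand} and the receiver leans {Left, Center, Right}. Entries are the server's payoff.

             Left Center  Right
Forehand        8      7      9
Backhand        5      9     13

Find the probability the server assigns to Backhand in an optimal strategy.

1/5

Row minima: Forehand → 7, Backhand → 5; maximin = 7.
Column maxima: Left → 8, Center → 9, Right → 13; minimax = 8.
7 ≠ 8, so there is no saddle point; optimal play is mixed.
Right is strictly dominated by Left (it gives the server strictly more in every row), so the receiver never plays it.
On the remaining 2×2 (Forehand, Backhand vs Left, Center):
Let the server play Forehand with probability p. Expected payoff against Left: 8p + 5(1−p) = 3p + 5; against Center: 7p + 9(1−p) = −2p + 9.
Setting these equal: 3p + 5 = −2p + 9 ⇒ 5p = 4 ⇒ p = 4/5, and the value is (3)·(4/5) + 5 = 37/5.
For the receiver: with q = P(Left), equating Forehand's and Backhand's payoffs gives q + 7 = −4q + 9 ⇒ q = 2/5.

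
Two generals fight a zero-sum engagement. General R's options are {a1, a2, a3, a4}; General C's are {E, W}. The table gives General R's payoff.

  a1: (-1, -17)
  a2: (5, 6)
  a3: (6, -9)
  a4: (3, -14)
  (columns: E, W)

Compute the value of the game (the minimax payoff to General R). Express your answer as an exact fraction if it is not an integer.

81/16

Row minima: a1 → -17, a2 → 5, a3 → -9, a4 → -14; maximin = 5.
Column maxima: E → 6, W → 6; minimax = 6.
5 ≠ 6, so there is no saddle point; optimal play is mixed.
a1 is strictly dominated by a2, so General R never plays it.
a4 is strictly dominated by a2, so General R never plays it.
On the remaining 2×2 (a2, a3 vs E, W):
Let General R play a2 with probability p. Expected payoff against E: 5p + 6(1−p) = −p + 6; against W: 6p + (-9)(1−p) = 15p − 9.
Setting these equal: −p + 6 = 15p − 9 ⇒ −16p = -15 ⇒ p = 15/16, and the value is (-1)·(15/16) + 6 = 81/16.
For General C: with q = P(E), equating a2's and a3's payoffs gives −q + 6 = 15q − 9 ⇒ q = 15/16.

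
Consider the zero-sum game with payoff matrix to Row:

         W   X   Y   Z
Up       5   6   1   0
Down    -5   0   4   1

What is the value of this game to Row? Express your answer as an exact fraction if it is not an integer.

5/11

Row minima: Up → 0, Down → -5; maximin = 0.
Column maxima: W → 5, X → 6, Y → 4, Z → 1; minimax = 1.
0 ≠ 1, so there is no saddle point; optimal play is mixed.
X is strictly dominated by W (it gives Row strictly more in every row), so Column never plays it.
Y is strictly dominated by Z (it gives Row strictly more in every row), so Column never plays it.
On the remaining 2×2 (Up, Down vs W, Z):
Let Row play Up with probability p. Expected payoff against W: 5p + (-5)(1−p) = 10p − 5; against Z: 0p + 1(1−p) = −p + 1.
Setting these equal: 10p − 5 = −p + 1 ⇒ 11p = 6 ⇒ p = 6/11, and the value is (10)·(6/11) − 5 = 5/11.
For Column: with q = P(W), equating Up's and Down's payoffs gives 5q = −6q + 1 ⇒ q = 1/11.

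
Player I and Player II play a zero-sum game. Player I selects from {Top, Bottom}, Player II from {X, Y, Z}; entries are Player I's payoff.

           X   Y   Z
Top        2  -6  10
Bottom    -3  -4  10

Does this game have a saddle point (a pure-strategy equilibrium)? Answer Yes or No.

Yes

Row minima: Top → -6, Bottom → -4; maximin = -4.
Column maxima: X → 2, Y → -4, Z → 10; minimax = -4.
maximin = minimax = -4, so a saddle point exists.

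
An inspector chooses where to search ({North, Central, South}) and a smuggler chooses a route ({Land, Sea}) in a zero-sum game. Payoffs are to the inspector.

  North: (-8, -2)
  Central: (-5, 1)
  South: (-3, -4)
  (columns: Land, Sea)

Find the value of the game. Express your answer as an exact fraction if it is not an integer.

-23/7

Row minima: North → -8, Central → -5, South → -4; maximin = -4.
Column maxima: Land → -3, Sea → 1; minimax = -3.
-4 ≠ -3, so there is no saddle point; optimal play is mixed.
North is strictly dominated by Central, so the inspector never plays it.
On the remaining 2×2 (Central, South vs Land, Sea):
Let the inspector play Central with probability p. Expected payoff against Land: (-5)p + (-3)(1−p) = −2p − 3; against Sea: 1p + (-4)(1−p) = 5p − 4.
Setting these equal: −2p − 3 = 5p − 4 ⇒ −7p = -1 ⇒ p = 1/7, and the value is (-2)·(1/7) − 3 = -23/7.
For the smuggler: with q = P(Land), equating Central's and South's payoffs gives −6q + 1 = q − 4 ⇒ q = 5/7.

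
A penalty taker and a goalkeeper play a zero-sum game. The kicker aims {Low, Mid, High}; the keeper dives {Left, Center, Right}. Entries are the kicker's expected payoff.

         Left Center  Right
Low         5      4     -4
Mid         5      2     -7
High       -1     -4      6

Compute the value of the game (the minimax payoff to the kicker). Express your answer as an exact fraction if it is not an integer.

4/9

Row minima: Low → -4, Mid → -7, High → -4; maximin = -4.
Column maxima: Left → 5, Center → 4, Right → 6; minimax = 4.
-4 ≠ 4, so there is no saddle point; optimal play is mixed.
Left is strictly dominated by Center (it gives the kicker strictly more in every row), so the keeper never plays it.
With Left eliminated, Mid is strictly dominated by Low (Low gives the kicker strictly more in every remaining column), so the kicker never plays it.
On the remaining 2×2 (Low, High vs Center, Right):
Let the kicker play Low with probability p. Expected payoff against Center: 4p + (-4)(1−p) = 8p − 4; against Right: (-4)p + 6(1−p) = −10p + 6.
Setting these equal: 8p − 4 = −10p + 6 ⇒ 18p = 10 ⇒ p = 5/9, and the value is (8)·(5/9) − 4 = 4/9.
For the keeper: with q = P(Center), equating Low's and High's payoffs gives 8q − 4 = −10q + 6 ⇒ q = 5/9.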